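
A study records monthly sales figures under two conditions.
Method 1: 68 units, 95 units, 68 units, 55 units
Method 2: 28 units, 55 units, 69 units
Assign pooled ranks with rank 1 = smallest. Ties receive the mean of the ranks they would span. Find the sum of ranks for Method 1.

18.5

Sorted (ascending): 28, 55, 55, 68, 68, 69, 95
The 2 values of 55 occupy positions 2–3 → average rank (2+3)/2 = 2.5.
The 2 values of 68 occupy positions 4–5 → average rank (4+5)/2 = 4.5.
Method 1 values → pooled ranks: 68→4.5, 95→7, 68→4.5, 55→2.5
Rank sum = 4.5 + 7 + 4.5 + 2.5 = 18.5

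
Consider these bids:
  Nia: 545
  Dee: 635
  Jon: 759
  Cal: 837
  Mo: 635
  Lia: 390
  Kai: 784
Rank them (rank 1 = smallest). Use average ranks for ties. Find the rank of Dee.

Sorted (ascending): 390, 545, 635, 635, 759, 784, 837
The 2 values of 635 occupy positions 3–4 → average rank (3+4)/2 = 3.5.
Dee has value 635 → rank 3.5.

3.5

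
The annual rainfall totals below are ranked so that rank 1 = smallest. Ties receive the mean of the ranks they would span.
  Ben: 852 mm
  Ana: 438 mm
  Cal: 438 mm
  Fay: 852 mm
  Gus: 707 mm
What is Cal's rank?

Sorted (ascending): 438, 438, 707, 852, 852
The 2 values of 438 occupy positions 1–2 → average rank (1+2)/2 = 1.5.
The 2 values of 852 occupy positions 4–5 → average rank (4+5)/2 = 4.5.
Cal has value 438 mm → rank 1.5.

1.5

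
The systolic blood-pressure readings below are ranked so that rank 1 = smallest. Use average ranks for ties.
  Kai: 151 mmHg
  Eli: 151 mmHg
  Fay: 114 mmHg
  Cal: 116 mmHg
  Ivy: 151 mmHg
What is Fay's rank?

Sorted (ascending): 114, 116, 151, 151, 151
The 3 values of 151 occupy positions 3–5 → average rank 4.
Fay has value 114 mmHg → rank 1.

1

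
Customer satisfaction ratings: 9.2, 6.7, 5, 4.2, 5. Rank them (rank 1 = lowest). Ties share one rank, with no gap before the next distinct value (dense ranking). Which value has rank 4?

9.2

Sorted (ascending): 4.2, 5, 5, 6.7, 9.2
The 2 values of 5 share dense rank 2.
Remaining distinct values take the next consecutive integers.
Rank 4 → value 9.2.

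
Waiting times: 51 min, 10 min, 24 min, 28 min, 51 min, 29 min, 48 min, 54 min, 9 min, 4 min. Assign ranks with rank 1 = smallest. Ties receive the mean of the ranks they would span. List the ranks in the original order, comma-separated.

8.5, 3, 4, 5, 8.5, 6, 7, 10, 2, 1

Sorted (ascending): 4, 9, 10, 24, 28, 29, 48, 51, 51, 54
The 2 values of 51 occupy positions 8–9 → average rank (8+9)/2 = 8.5.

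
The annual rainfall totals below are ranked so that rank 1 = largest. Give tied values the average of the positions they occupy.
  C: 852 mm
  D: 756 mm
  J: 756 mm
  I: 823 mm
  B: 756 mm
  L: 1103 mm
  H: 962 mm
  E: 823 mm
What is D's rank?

7

Sorted (descending): 1103, 962, 852, 823, 823, 756, 756, 756
The 2 values of 823 occupy positions 4–5 → average rank (4+5)/2 = 4.5.
The 3 values of 756 occupy positions 6–8 → average rank 7.
D has value 756 mm → rank 7.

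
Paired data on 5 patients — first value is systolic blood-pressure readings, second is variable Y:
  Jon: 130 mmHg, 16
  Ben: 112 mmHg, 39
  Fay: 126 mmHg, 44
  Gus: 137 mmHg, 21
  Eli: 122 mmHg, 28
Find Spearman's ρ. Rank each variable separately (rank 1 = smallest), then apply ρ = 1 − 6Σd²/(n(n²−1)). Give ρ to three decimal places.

Ranks of variable 1: 4, 1, 3, 5, 2
Ranks of variable 2: 1, 4, 5, 2, 3
d = r₁ − r₂: 3, -3, -2, 3, -1
d²: 9, 9, 4, 9, 1; Σd² = 32
ρ = 1 − 6·32/(5·24) = 1 − 192/120 = -0.600

-0.600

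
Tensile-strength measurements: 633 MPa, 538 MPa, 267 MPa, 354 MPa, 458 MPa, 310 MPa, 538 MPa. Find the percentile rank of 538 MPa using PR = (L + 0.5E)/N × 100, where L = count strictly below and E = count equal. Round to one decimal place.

N = 7.
Strictly below 538: 4. Equal to 538: 2.
PR = (4 + 0.5·2)/7 × 100 = 71.4

71.4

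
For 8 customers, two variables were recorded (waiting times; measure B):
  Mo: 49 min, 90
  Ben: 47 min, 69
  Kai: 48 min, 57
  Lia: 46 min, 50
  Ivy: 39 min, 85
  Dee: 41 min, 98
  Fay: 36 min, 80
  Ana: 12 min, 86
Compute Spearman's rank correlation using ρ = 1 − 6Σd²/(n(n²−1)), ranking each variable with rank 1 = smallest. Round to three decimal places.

Ranks of variable 1: 8, 6, 7, 5, 3, 4, 2, 1
Ranks of variable 2: 7, 3, 2, 1, 5, 8, 4, 6
d = r₁ − r₂: 1, 3, 5, 4, -2, -4, -2, -5
d²: 1, 9, 25, 16, 4, 16, 4, 25; Σd² = 100
ρ = 1 − 6·100/(8·63) = 1 − 600/504 = -0.190

-0.190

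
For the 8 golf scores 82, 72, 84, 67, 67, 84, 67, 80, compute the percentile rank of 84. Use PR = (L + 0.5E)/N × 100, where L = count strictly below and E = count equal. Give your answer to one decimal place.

N = 8.
Strictly below 84: 6. Equal to 84: 2.
PR = (6 + 0.5·2)/8 × 100 = 87.5

87.5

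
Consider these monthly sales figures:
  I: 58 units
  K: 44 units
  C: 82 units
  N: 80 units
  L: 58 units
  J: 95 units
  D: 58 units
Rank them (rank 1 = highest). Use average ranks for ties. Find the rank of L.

5

Sorted (descending): 95, 82, 80, 58, 58, 58, 44
The 3 values of 58 occupy positions 4–6 → average rank 5.
L has value 58 units → rank 5.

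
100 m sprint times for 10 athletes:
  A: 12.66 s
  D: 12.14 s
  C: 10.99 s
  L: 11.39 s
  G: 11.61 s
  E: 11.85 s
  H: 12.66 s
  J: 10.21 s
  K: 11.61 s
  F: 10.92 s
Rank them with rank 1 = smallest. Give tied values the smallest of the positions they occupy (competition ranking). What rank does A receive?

9

Sorted (ascending): 10.21, 10.92, 10.99, 11.39, 11.61, 11.61, 11.85, 12.14, 12.66, 12.66
The 2 values of 11.61 occupy positions 5–6 → each gets rank 5.
The 2 values of 12.66 occupy positions 9–10 → each gets rank 9.
A has value 12.66 s → rank 9.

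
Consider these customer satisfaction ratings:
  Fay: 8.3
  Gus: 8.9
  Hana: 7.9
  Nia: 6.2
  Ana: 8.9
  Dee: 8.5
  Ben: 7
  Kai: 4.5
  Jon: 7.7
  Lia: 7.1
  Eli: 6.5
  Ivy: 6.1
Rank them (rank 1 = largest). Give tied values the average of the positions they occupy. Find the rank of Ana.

1.5

Sorted (descending): 8.9, 8.9, 8.5, 8.3, 7.9, 7.7, 7.1, 7, 6.5, 6.2, 6.1, 4.5
The 2 values of 8.9 occupy positions 1–2 → average rank (1+2)/2 = 1.5.
Ana has value 8.9 → rank 1.5.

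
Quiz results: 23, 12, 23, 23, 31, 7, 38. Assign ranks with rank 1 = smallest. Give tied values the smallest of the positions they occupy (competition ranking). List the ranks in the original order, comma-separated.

Sorted (ascending): 7, 12, 23, 23, 23, 31, 38
The 3 values of 23 occupy positions 3–5 → each gets rank 3.

3, 2, 3, 3, 6, 1, 7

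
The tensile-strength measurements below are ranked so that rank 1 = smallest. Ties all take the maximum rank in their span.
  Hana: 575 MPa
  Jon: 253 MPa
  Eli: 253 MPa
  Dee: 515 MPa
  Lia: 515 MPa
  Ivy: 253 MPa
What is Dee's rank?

Sorted (ascending): 253, 253, 253, 515, 515, 575
The 3 values of 253 occupy positions 1–3 → each gets rank 3.
The 2 values of 515 occupy positions 4–5 → each gets rank 5.
Dee has value 515 MPa → rank 5.

5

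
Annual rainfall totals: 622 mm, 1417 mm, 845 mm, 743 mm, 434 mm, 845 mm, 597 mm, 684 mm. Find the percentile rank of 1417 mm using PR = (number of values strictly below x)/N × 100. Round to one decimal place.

87.5

N = 8.
Strictly below 1417: 7. Equal to 1417: 1.
PR = 7/8 × 100 = 87.5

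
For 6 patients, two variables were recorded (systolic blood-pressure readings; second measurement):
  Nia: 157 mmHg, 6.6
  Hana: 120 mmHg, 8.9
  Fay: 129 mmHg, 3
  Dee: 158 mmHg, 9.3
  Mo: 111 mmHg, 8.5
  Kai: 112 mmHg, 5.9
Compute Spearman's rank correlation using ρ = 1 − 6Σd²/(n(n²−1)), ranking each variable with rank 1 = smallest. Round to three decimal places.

Ranks of variable 1: 5, 3, 4, 6, 1, 2
Ranks of variable 2: 3, 5, 1, 6, 4, 2
d = r₁ − r₂: 2, -2, 3, 0, -3, 0
d²: 4, 4, 9, 0, 9, 0; Σd² = 26
ρ = 1 − 6·26/(6·35) = 1 − 156/210 = 0.257

0.257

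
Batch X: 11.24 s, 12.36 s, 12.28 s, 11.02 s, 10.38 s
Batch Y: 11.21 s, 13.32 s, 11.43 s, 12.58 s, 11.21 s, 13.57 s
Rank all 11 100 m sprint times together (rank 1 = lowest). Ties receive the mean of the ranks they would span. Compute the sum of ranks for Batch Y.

43

Sorted (ascending): 10.38, 11.02, 11.21, 11.21, 11.24, 11.43, 12.28, 12.36, 12.58, 13.32, 13.57
The 2 values of 11.21 occupy positions 3–4 → average rank (3+4)/2 = 3.5.
Batch Y values → pooled ranks: 11.21→3.5, 13.32→10, 11.43→6, 12.58→9, 11.21→3.5, 13.57→11
Rank sum = 3.5 + 10 + 6 + 9 + 3.5 + 11 = 43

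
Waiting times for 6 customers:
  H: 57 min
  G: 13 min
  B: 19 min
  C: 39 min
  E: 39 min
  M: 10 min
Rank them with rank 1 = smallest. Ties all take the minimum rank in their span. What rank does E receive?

4

Sorted (ascending): 10, 13, 19, 39, 39, 57
The 2 values of 39 occupy positions 4–5 → each gets rank 4.
E has value 39 min → rank 4.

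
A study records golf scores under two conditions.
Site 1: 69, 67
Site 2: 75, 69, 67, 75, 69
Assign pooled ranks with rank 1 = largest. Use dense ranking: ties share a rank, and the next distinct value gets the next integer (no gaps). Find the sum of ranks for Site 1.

Sorted (descending): 75, 75, 69, 69, 69, 67, 67
The 2 values of 75 share dense rank 1.
The 3 values of 69 share dense rank 2.
The 2 values of 67 share dense rank 3.
Site 1 values → pooled ranks: 69→2, 67→3
Rank sum = 2 + 3 = 5

5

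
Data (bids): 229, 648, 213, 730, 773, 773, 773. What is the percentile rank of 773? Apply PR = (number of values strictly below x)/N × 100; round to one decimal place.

57.1

N = 7.
Strictly below 773: 4. Equal to 773: 3.
PR = 4/7 × 100 = 57.1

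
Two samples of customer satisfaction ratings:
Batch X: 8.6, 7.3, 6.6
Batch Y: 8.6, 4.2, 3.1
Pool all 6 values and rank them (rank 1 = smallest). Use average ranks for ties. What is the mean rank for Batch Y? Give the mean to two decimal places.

2.83

Sorted (ascending): 3.1, 4.2, 6.6, 7.3, 8.6, 8.6
The 2 values of 8.6 occupy positions 5–6 → average rank (5+6)/2 = 5.5.
Batch Y values → pooled ranks: 8.6→5.5, 4.2→2, 3.1→1
Mean rank = (5.5 + 2 + 1) / 3 = 2.83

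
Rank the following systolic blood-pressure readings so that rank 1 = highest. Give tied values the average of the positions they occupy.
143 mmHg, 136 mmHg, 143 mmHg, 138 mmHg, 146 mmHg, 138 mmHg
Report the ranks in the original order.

2.5, 6, 2.5, 4.5, 1, 4.5

Sorted (descending): 146, 143, 143, 138, 138, 136
The 2 values of 143 occupy positions 2–3 → average rank (2+3)/2 = 2.5.
The 2 values of 138 occupy positions 4–5 → average rank (4+5)/2 = 4.5.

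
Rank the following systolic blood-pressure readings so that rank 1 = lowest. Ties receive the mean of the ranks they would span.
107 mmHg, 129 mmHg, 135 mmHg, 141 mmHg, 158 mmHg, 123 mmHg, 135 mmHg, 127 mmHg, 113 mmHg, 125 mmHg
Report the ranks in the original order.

Sorted (ascending): 107, 113, 123, 125, 127, 129, 135, 135, 141, 158
The 2 values of 135 occupy positions 7–8 → average rank (7+8)/2 = 7.5.

1, 6, 7.5, 9, 10, 3, 7.5, 5, 2, 4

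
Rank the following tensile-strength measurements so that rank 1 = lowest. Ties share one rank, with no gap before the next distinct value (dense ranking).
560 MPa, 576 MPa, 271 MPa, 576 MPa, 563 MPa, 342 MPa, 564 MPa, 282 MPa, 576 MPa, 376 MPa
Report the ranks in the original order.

Sorted (ascending): 271, 282, 342, 376, 560, 563, 564, 576, 576, 576
The 3 values of 576 share dense rank 8.
Remaining distinct values take the next consecutive integers.

5, 8, 1, 8, 6, 3, 7, 2, 8, 4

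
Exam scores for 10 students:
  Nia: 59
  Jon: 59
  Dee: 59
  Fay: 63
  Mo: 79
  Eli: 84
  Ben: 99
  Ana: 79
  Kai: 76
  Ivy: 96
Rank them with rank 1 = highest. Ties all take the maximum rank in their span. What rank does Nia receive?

Sorted (descending): 99, 96, 84, 79, 79, 76, 63, 59, 59, 59
The 2 values of 79 occupy positions 4–5 → each gets rank 5.
The 3 values of 59 occupy positions 8–10 → each gets rank 10.
Nia has value 59 → rank 10.

10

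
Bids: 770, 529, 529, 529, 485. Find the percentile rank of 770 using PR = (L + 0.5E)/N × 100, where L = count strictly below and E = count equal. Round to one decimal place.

N = 5.
Strictly below 770: 4. Equal to 770: 1.
PR = (4 + 0.5·1)/5 × 100 = 90.0

90.0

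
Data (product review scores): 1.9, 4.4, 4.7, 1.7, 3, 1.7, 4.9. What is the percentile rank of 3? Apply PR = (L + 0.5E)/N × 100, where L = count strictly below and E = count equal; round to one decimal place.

50.0

N = 7.
Strictly below 3: 3. Equal to 3: 1.
PR = (3 + 0.5·1)/7 × 100 = 50.0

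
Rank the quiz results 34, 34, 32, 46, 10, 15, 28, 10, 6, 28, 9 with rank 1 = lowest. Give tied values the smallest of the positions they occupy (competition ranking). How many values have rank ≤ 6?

Sorted (ascending): 6, 9, 10, 10, 15, 28, 28, 32, 34, 34, 46
The 2 values of 10 occupy positions 3–4 → each gets rank 3.
The 2 values of 28 occupy positions 6–7 → each gets rank 6.
The 2 values of 34 occupy positions 9–10 → each gets rank 9.
Ranks ≤ 6: {1, 2, 3, 3, 5, 6, 6} → 7 values.

7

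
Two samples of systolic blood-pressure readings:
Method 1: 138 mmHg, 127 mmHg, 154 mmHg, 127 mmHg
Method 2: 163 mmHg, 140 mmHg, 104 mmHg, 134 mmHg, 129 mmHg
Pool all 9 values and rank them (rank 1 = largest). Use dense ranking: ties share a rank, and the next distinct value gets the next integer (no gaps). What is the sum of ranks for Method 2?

23

Sorted (descending): 163, 154, 140, 138, 134, 129, 127, 127, 104
The 2 values of 127 share dense rank 7.
Remaining distinct values take the next consecutive integers.
Method 2 values → pooled ranks: 163→1, 140→3, 104→8, 134→5, 129→6
Rank sum = 1 + 3 + 8 + 5 + 6 = 23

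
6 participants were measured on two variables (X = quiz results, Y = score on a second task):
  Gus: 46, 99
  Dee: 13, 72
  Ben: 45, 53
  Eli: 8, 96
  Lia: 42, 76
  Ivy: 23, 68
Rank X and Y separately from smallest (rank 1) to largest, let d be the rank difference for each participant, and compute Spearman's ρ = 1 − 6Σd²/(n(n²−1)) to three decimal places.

0.029

Ranks of variable 1: 6, 2, 5, 1, 4, 3
Ranks of variable 2: 6, 3, 1, 5, 4, 2
d = r₁ − r₂: 0, -1, 4, -4, 0, 1
d²: 0, 1, 16, 16, 0, 1; Σd² = 34
ρ = 1 − 6·34/(6·35) = 1 − 204/210 = 0.029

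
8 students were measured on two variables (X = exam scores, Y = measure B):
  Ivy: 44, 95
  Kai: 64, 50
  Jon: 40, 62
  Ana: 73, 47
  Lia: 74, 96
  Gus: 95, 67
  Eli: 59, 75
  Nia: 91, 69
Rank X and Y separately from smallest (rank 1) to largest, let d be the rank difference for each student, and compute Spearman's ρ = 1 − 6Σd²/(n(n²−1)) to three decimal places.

0.024

Ranks of variable 1: 2, 4, 1, 5, 6, 8, 3, 7
Ranks of variable 2: 7, 2, 3, 1, 8, 4, 6, 5
d = r₁ − r₂: -5, 2, -2, 4, -2, 4, -3, 2
d²: 25, 4, 4, 16, 4, 16, 9, 4; Σd² = 82
ρ = 1 − 6·82/(8·63) = 1 − 492/504 = 0.024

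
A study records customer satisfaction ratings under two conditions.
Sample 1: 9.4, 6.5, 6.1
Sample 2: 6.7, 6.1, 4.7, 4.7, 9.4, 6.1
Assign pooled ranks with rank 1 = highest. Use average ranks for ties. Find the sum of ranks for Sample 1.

11.5

Sorted (descending): 9.4, 9.4, 6.7, 6.5, 6.1, 6.1, 6.1, 4.7, 4.7
The 2 values of 9.4 occupy positions 1–2 → average rank (1+2)/2 = 1.5.
The 3 values of 6.1 occupy positions 5–7 → average rank 6.
The 2 values of 4.7 occupy positions 8–9 → average rank (8+9)/2 = 8.5.
Sample 1 values → pooled ranks: 9.4→1.5, 6.5→4, 6.1→6
Rank sum = 1.5 + 4 + 6 = 11.5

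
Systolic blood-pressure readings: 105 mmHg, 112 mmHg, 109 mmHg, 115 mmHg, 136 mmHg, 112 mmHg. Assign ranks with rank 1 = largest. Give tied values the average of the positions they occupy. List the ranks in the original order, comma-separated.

Sorted (descending): 136, 115, 112, 112, 109, 105
The 2 values of 112 occupy positions 3–4 → average rank (3+4)/2 = 3.5.

6, 3.5, 5, 2, 1, 3.5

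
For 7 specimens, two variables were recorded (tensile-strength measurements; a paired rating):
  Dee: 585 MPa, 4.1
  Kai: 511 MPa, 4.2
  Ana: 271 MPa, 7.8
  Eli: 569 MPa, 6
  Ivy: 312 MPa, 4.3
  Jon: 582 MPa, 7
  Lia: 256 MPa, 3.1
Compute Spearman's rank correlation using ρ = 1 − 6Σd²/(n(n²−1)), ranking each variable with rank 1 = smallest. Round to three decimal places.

Ranks of variable 1: 7, 4, 2, 5, 3, 6, 1
Ranks of variable 2: 2, 3, 7, 5, 4, 6, 1
d = r₁ − r₂: 5, 1, -5, 0, -1, 0, 0
d²: 25, 1, 25, 0, 1, 0, 0; Σd² = 52
ρ = 1 − 6·52/(7·48) = 1 − 312/336 = 0.071

0.071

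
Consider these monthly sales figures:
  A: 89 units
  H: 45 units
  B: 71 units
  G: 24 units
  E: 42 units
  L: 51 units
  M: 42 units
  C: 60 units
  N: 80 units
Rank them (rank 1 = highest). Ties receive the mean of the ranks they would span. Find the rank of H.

Sorted (descending): 89, 80, 71, 60, 51, 45, 42, 42, 24
The 2 values of 42 occupy positions 7–8 → average rank (7+8)/2 = 7.5.
H has value 45 units → rank 6.

6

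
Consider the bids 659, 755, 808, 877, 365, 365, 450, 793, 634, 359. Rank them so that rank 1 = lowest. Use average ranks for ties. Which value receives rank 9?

808

Sorted (ascending): 359, 365, 365, 450, 634, 659, 755, 793, 808, 877
The 2 values of 365 occupy positions 2–3 → average rank (2+3)/2 = 2.5.
Rank 9 → value 808.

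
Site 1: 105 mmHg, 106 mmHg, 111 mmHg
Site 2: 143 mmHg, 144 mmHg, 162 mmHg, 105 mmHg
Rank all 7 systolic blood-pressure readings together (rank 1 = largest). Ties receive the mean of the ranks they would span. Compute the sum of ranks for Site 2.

Sorted (descending): 162, 144, 143, 111, 106, 105, 105
The 2 values of 105 occupy positions 6–7 → average rank (6+7)/2 = 6.5.
Site 2 values → pooled ranks: 143→3, 144→2, 162→1, 105→6.5
Rank sum = 3 + 2 + 1 + 6.5 = 12.5

12.5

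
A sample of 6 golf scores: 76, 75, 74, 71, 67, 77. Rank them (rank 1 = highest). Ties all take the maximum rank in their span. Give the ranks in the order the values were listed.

2, 3, 4, 5, 6, 1

Sorted (descending): 77, 76, 75, 74, 71, 67
No ties — each value takes its position as its rank.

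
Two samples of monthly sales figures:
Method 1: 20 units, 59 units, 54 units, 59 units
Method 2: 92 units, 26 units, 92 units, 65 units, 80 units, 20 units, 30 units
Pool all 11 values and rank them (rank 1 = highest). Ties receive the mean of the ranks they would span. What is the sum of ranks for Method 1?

Sorted (descending): 92, 92, 80, 65, 59, 59, 54, 30, 26, 20, 20
The 2 values of 92 occupy positions 1–2 → average rank (1+2)/2 = 1.5.
The 2 values of 59 occupy positions 5–6 → average rank (5+6)/2 = 5.5.
The 2 values of 20 occupy positions 10–11 → average rank (10+11)/2 = 10.5.
Method 1 values → pooled ranks: 20→10.5, 59→5.5, 54→7, 59→5.5
Rank sum = 10.5 + 5.5 + 7 + 5.5 = 28.5

28.5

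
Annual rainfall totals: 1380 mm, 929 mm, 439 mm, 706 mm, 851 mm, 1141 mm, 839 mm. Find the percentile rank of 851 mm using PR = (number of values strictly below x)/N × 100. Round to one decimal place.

42.9

N = 7.
Strictly below 851: 3. Equal to 851: 1.
PR = 3/7 × 100 = 42.9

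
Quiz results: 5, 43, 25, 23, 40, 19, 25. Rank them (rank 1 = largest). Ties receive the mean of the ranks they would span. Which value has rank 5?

23

Sorted (descending): 43, 40, 25, 25, 23, 19, 5
The 2 values of 25 occupy positions 3–4 → average rank (3+4)/2 = 3.5.
Rank 5 → value 23.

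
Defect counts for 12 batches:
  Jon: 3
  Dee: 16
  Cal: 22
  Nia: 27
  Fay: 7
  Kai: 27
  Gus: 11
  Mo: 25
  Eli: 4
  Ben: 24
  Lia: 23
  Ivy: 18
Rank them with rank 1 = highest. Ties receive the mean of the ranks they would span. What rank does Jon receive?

12

Sorted (descending): 27, 27, 25, 24, 23, 22, 18, 16, 11, 7, 4, 3
The 2 values of 27 occupy positions 1–2 → average rank (1+2)/2 = 1.5.
Jon has value 3 → rank 12.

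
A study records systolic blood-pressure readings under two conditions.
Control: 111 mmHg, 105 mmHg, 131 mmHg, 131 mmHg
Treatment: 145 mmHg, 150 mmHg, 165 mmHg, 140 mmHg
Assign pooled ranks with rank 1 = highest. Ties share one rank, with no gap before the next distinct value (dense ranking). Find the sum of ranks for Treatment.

Sorted (descending): 165, 150, 145, 140, 131, 131, 111, 105
The 2 values of 131 share dense rank 5.
Remaining distinct values take the next consecutive integers.
Treatment values → pooled ranks: 145→3, 150→2, 165→1, 140→4
Rank sum = 3 + 2 + 1 + 4 = 10

10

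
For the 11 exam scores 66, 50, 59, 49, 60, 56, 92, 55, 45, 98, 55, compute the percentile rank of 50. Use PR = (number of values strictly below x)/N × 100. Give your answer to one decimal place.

18.2

N = 11.
Strictly below 50: 2. Equal to 50: 1.
PR = 2/11 × 100 = 18.2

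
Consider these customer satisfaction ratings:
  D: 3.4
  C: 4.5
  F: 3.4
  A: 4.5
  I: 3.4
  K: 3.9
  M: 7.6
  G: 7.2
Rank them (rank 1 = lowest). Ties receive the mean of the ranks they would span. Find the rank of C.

Sorted (ascending): 3.4, 3.4, 3.4, 3.9, 4.5, 4.5, 7.2, 7.6
The 3 values of 3.4 occupy positions 1–3 → average rank 2.
The 2 values of 4.5 occupy positions 5–6 → average rank (5+6)/2 = 5.5.
C has value 4.5 → rank 5.5.

5.5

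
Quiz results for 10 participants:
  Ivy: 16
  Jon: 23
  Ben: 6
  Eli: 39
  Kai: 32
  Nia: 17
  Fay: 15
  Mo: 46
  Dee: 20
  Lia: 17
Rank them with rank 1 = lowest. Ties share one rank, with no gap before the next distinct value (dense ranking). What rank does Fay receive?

2

Sorted (ascending): 6, 15, 16, 17, 17, 20, 23, 32, 39, 46
The 2 values of 17 share dense rank 4.
Remaining distinct values take the next consecutive integers.
Fay has value 15 → rank 2.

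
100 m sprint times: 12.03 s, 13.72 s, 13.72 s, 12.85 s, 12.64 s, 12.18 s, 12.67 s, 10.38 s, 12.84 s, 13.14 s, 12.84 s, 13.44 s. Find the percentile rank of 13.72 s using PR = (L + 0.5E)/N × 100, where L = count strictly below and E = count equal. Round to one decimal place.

N = 12.
Strictly below 13.72: 10. Equal to 13.72: 2.
PR = (10 + 0.5·2)/12 × 100 = 91.7

91.7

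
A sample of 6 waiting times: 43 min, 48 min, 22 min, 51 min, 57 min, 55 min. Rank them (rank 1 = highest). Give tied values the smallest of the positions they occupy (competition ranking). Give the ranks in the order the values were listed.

Sorted (descending): 57, 55, 51, 48, 43, 22
No ties — each value takes its position as its rank.

5, 4, 6, 3, 1, 2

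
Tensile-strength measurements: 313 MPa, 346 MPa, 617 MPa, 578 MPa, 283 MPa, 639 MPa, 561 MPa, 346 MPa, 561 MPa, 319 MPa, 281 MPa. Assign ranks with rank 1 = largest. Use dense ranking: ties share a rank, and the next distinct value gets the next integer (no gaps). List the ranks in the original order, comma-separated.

Sorted (descending): 639, 617, 578, 561, 561, 346, 346, 319, 313, 283, 281
The 2 values of 561 share dense rank 4.
The 2 values of 346 share dense rank 5.
Remaining distinct values take the next consecutive integers.

7, 5, 2, 3, 8, 1, 4, 5, 4, 6, 9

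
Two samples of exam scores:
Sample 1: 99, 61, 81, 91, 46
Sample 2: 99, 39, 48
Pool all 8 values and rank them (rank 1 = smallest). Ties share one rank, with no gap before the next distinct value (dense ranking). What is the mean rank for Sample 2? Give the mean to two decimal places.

Sorted (ascending): 39, 46, 48, 61, 81, 91, 99, 99
The 2 values of 99 share dense rank 7.
Remaining distinct values take the next consecutive integers.
Sample 2 values → pooled ranks: 99→7, 39→1, 48→3
Mean rank = (7 + 1 + 3) / 3 = 3.67

3.67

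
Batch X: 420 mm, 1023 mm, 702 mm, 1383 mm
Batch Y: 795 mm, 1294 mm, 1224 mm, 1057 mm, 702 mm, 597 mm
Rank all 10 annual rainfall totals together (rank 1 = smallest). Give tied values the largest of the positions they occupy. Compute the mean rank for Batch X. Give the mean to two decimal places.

5.25

Sorted (ascending): 420, 597, 702, 702, 795, 1023, 1057, 1224, 1294, 1383
The 2 values of 702 occupy positions 3–4 → each gets rank 4.
Batch X values → pooled ranks: 420→1, 1023→6, 702→4, 1383→10
Mean rank = (1 + 6 + 4 + 10) / 4 = 5.25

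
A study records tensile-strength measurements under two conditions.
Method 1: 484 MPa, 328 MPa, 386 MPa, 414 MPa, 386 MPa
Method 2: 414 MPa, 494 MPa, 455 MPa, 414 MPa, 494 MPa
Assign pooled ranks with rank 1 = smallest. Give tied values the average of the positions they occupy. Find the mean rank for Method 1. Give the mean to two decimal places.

Sorted (ascending): 328, 386, 386, 414, 414, 414, 455, 484, 494, 494
The 2 values of 386 occupy positions 2–3 → average rank (2+3)/2 = 2.5.
The 3 values of 414 occupy positions 4–6 → average rank 5.
The 2 values of 494 occupy positions 9–10 → average rank (9+10)/2 = 9.5.
Method 1 values → pooled ranks: 484→8, 328→1, 386→2.5, 414→5, 386→2.5
Mean rank = (8 + 1 + 2.5 + 5 + 2.5) / 5 = 3.80

3.80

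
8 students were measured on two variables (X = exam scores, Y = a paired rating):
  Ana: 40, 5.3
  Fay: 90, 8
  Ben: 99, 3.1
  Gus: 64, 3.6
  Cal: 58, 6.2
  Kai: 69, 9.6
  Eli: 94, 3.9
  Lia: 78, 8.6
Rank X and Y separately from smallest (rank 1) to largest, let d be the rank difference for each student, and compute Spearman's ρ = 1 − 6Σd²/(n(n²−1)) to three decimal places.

Ranks of variable 1: 1, 6, 8, 3, 2, 4, 7, 5
Ranks of variable 2: 4, 6, 1, 2, 5, 8, 3, 7
d = r₁ − r₂: -3, 0, 7, 1, -3, -4, 4, -2
d²: 9, 0, 49, 1, 9, 16, 16, 4; Σd² = 104
ρ = 1 − 6·104/(8·63) = 1 − 624/504 = -0.238

-0.238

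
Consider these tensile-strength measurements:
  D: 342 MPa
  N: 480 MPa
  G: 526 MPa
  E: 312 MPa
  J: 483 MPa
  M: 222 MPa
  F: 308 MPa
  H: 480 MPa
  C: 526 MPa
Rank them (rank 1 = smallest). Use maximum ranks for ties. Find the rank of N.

6

Sorted (ascending): 222, 308, 312, 342, 480, 480, 483, 526, 526
The 2 values of 480 occupy positions 5–6 → each gets rank 6.
The 2 values of 526 occupy positions 8–9 → each gets rank 9.
N has value 480 MPa → rank 6.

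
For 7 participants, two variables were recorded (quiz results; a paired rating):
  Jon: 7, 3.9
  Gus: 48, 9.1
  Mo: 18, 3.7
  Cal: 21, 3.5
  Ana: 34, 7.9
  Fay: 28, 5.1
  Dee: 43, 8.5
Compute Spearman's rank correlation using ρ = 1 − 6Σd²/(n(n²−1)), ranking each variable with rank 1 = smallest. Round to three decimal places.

0.857

Ranks of variable 1: 1, 7, 2, 3, 5, 4, 6
Ranks of variable 2: 3, 7, 2, 1, 5, 4, 6
d = r₁ − r₂: -2, 0, 0, 2, 0, 0, 0
d²: 4, 0, 0, 4, 0, 0, 0; Σd² = 8
ρ = 1 − 6·8/(7·48) = 1 − 48/336 = 0.857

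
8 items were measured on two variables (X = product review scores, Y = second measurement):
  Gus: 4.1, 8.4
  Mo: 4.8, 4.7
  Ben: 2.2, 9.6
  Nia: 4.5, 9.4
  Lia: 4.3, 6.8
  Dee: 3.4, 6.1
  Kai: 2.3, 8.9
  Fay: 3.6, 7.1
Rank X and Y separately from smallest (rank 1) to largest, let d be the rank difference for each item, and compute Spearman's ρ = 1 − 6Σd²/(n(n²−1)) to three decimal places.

Ranks of variable 1: 5, 8, 1, 7, 6, 3, 2, 4
Ranks of variable 2: 5, 1, 8, 7, 3, 2, 6, 4
d = r₁ − r₂: 0, 7, -7, 0, 3, 1, -4, 0
d²: 0, 49, 49, 0, 9, 1, 16, 0; Σd² = 124
ρ = 1 − 6·124/(8·63) = 1 − 744/504 = -0.476

-0.476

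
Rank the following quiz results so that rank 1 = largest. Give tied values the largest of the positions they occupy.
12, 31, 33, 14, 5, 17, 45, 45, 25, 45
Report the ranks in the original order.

9, 5, 4, 8, 10, 7, 3, 3, 6, 3

Sorted (descending): 45, 45, 45, 33, 31, 25, 17, 14, 12, 5
The 3 values of 45 occupy positions 1–3 → each gets rank 3.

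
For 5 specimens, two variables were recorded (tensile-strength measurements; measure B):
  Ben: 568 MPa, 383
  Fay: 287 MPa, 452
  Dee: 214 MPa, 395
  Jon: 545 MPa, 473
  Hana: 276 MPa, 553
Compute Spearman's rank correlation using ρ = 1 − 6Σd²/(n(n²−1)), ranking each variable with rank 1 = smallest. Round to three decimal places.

Ranks of variable 1: 5, 3, 1, 4, 2
Ranks of variable 2: 1, 3, 2, 4, 5
d = r₁ − r₂: 4, 0, -1, 0, -3
d²: 16, 0, 1, 0, 9; Σd² = 26
ρ = 1 − 6·26/(5·24) = 1 − 156/120 = -0.300

-0.300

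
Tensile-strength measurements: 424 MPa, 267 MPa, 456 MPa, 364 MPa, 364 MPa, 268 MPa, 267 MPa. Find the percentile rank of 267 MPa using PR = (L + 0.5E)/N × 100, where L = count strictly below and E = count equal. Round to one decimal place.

N = 7.
Strictly below 267: 0. Equal to 267: 2.
PR = (0 + 0.5·2)/7 × 100 = 14.3

14.3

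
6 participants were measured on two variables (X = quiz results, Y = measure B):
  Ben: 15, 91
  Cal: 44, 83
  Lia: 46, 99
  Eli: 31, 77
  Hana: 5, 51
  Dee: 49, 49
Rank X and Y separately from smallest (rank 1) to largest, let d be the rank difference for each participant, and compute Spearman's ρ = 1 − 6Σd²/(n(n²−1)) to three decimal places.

-0.029

Ranks of variable 1: 2, 4, 5, 3, 1, 6
Ranks of variable 2: 5, 4, 6, 3, 2, 1
d = r₁ − r₂: -3, 0, -1, 0, -1, 5
d²: 9, 0, 1, 0, 1, 25; Σd² = 36
ρ = 1 − 6·36/(6·35) = 1 − 216/210 = -0.029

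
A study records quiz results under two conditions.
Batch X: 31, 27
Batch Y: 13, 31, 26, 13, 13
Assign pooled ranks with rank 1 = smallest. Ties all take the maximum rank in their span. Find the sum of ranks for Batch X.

12

Sorted (ascending): 13, 13, 13, 26, 27, 31, 31
The 3 values of 13 occupy positions 1–3 → each gets rank 3.
The 2 values of 31 occupy positions 6–7 → each gets rank 7.
Batch X values → pooled ranks: 31→7, 27→5
Rank sum = 7 + 5 = 12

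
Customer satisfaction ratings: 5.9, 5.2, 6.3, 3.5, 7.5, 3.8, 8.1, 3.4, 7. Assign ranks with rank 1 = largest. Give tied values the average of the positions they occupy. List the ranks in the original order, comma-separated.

5, 6, 4, 8, 2, 7, 1, 9, 3

Sorted (descending): 8.1, 7.5, 7, 6.3, 5.9, 5.2, 3.8, 3.5, 3.4
No ties — each value takes its position as its rank.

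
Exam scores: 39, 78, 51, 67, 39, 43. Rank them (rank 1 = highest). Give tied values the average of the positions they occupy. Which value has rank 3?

51

Sorted (descending): 78, 67, 51, 43, 39, 39
The 2 values of 39 occupy positions 5–6 → average rank (5+6)/2 = 5.5.
Rank 3 → value 51.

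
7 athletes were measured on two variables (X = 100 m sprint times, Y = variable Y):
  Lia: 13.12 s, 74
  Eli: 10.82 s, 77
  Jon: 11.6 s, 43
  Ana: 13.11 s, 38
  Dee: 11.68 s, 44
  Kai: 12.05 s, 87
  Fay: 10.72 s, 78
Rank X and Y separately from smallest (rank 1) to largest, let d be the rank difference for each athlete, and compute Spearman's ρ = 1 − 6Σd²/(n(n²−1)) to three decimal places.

-0.321

Ranks of variable 1: 7, 2, 3, 6, 4, 5, 1
Ranks of variable 2: 4, 5, 2, 1, 3, 7, 6
d = r₁ − r₂: 3, -3, 1, 5, 1, -2, -5
d²: 9, 9, 1, 25, 1, 4, 25; Σd² = 74
ρ = 1 − 6·74/(7·48) = 1 − 444/336 = -0.321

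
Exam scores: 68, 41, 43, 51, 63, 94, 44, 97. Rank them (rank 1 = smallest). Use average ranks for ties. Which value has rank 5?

Sorted (ascending): 41, 43, 44, 51, 63, 68, 94, 97
No ties — each value takes its position as its rank.
Rank 5 → value 63.

63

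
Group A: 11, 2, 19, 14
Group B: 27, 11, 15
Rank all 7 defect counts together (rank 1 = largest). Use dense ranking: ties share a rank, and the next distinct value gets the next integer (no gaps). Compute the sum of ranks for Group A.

Sorted (descending): 27, 19, 15, 14, 11, 11, 2
The 2 values of 11 share dense rank 5.
Remaining distinct values take the next consecutive integers.
Group A values → pooled ranks: 11→5, 2→6, 19→2, 14→4
Rank sum = 5 + 6 + 2 + 4 = 17

17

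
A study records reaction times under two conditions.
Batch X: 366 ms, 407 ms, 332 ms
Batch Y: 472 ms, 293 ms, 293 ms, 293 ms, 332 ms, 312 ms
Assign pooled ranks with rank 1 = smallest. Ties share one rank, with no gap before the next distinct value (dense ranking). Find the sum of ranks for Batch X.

Sorted (ascending): 293, 293, 293, 312, 332, 332, 366, 407, 472
The 3 values of 293 share dense rank 1.
The 2 values of 332 share dense rank 3.
Remaining distinct values take the next consecutive integers.
Batch X values → pooled ranks: 366→4, 407→5, 332→3
Rank sum = 4 + 5 + 3 = 12

12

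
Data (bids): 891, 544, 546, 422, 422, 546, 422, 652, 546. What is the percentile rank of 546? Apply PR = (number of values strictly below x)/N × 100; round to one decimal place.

44.4

N = 9.
Strictly below 546: 4. Equal to 546: 3.
PR = 4/9 × 100 = 44.4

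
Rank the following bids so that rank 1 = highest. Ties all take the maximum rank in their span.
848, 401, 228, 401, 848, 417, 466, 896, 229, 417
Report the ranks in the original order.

3, 8, 10, 8, 3, 6, 4, 1, 9, 6

Sorted (descending): 896, 848, 848, 466, 417, 417, 401, 401, 229, 228
The 2 values of 848 occupy positions 2–3 → each gets rank 3.
The 2 values of 417 occupy positions 5–6 → each gets rank 6.
The 2 values of 401 occupy positions 7–8 → each gets rank 8.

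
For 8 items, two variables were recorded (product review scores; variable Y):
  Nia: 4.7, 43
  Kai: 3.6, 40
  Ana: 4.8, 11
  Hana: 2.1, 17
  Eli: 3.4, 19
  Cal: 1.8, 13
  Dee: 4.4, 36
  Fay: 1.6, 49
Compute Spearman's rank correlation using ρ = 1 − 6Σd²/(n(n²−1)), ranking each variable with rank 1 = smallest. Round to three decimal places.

Ranks of variable 1: 7, 5, 8, 3, 4, 2, 6, 1
Ranks of variable 2: 7, 6, 1, 3, 4, 2, 5, 8
d = r₁ − r₂: 0, -1, 7, 0, 0, 0, 1, -7
d²: 0, 1, 49, 0, 0, 0, 1, 49; Σd² = 100
ρ = 1 − 6·100/(8·63) = 1 − 600/504 = -0.190

-0.190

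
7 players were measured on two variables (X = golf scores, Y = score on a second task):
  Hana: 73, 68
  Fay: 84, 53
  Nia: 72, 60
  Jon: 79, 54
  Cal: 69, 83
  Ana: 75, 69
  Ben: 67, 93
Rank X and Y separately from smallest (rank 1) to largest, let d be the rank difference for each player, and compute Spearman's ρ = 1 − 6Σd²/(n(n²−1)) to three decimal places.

-0.857

Ranks of variable 1: 4, 7, 3, 6, 2, 5, 1
Ranks of variable 2: 4, 1, 3, 2, 6, 5, 7
d = r₁ − r₂: 0, 6, 0, 4, -4, 0, -6
d²: 0, 36, 0, 16, 16, 0, 36; Σd² = 104
ρ = 1 − 6·104/(7·48) = 1 − 624/336 = -0.857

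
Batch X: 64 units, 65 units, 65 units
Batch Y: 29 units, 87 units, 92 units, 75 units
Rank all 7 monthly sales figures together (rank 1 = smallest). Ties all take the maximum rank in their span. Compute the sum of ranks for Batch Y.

Sorted (ascending): 29, 64, 65, 65, 75, 87, 92
The 2 values of 65 occupy positions 3–4 → each gets rank 4.
Batch Y values → pooled ranks: 29→1, 87→6, 92→7, 75→5
Rank sum = 1 + 6 + 7 + 5 = 19

19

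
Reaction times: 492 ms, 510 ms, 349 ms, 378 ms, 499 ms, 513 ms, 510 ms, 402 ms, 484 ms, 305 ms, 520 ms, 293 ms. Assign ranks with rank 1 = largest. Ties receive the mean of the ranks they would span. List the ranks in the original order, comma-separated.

Sorted (descending): 520, 513, 510, 510, 499, 492, 484, 402, 378, 349, 305, 293
The 2 values of 510 occupy positions 3–4 → average rank (3+4)/2 = 3.5.

6, 3.5, 10, 9, 5, 2, 3.5, 8, 7, 11, 1, 12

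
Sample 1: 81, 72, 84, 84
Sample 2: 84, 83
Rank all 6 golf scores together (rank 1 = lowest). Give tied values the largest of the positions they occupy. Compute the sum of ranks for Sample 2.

Sorted (ascending): 72, 81, 83, 84, 84, 84
The 3 values of 84 occupy positions 4–6 → each gets rank 6.
Sample 2 values → pooled ranks: 84→6, 83→3
Rank sum = 6 + 3 = 9

9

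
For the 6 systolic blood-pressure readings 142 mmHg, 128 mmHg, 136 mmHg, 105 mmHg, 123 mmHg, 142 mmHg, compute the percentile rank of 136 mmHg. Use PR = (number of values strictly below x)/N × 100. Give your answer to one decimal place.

50.0

N = 6.
Strictly below 136: 3. Equal to 136: 1.
PR = 3/6 × 100 = 50.0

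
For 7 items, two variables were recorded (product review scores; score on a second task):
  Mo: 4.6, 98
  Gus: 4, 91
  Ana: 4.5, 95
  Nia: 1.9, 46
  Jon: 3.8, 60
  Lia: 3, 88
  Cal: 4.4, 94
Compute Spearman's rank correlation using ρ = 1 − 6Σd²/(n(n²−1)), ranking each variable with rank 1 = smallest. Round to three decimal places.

0.964

Ranks of variable 1: 7, 4, 6, 1, 3, 2, 5
Ranks of variable 2: 7, 4, 6, 1, 2, 3, 5
d = r₁ − r₂: 0, 0, 0, 0, 1, -1, 0
d²: 0, 0, 0, 0, 1, 1, 0; Σd² = 2
ρ = 1 − 6·2/(7·48) = 1 − 12/336 = 0.964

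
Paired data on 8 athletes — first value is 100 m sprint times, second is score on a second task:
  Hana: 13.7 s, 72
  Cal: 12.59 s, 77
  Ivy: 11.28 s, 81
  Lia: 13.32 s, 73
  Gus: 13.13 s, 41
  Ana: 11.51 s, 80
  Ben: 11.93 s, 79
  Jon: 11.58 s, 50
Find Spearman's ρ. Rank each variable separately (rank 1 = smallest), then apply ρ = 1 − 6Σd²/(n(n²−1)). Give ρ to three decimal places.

Ranks of variable 1: 8, 5, 1, 7, 6, 2, 4, 3
Ranks of variable 2: 3, 5, 8, 4, 1, 7, 6, 2
d = r₁ − r₂: 5, 0, -7, 3, 5, -5, -2, 1
d²: 25, 0, 49, 9, 25, 25, 4, 1; Σd² = 138
ρ = 1 − 6·138/(8·63) = 1 − 828/504 = -0.643

-0.643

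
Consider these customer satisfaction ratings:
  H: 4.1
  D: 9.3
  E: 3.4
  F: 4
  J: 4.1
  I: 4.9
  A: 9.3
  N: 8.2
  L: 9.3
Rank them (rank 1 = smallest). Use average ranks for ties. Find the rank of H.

3.5

Sorted (ascending): 3.4, 4, 4.1, 4.1, 4.9, 8.2, 9.3, 9.3, 9.3
The 2 values of 4.1 occupy positions 3–4 → average rank (3+4)/2 = 3.5.
The 3 values of 9.3 occupy positions 7–9 → average rank 8.
H has value 4.1 → rank 3.5.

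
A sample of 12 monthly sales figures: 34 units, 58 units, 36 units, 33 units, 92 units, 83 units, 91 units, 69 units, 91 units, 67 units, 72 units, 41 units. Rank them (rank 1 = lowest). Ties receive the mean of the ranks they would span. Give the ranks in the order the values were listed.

Sorted (ascending): 33, 34, 36, 41, 58, 67, 69, 72, 83, 91, 91, 92
The 2 values of 91 occupy positions 10–11 → average rank (10+11)/2 = 10.5.

2, 5, 3, 1, 12, 9, 10.5, 7, 10.5, 6, 8, 4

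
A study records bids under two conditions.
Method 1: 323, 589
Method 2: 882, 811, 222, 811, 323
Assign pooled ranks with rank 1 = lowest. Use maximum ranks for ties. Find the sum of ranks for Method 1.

7

Sorted (ascending): 222, 323, 323, 589, 811, 811, 882
The 2 values of 323 occupy positions 2–3 → each gets rank 3.
The 2 values of 811 occupy positions 5–6 → each gets rank 6.
Method 1 values → pooled ranks: 323→3, 589→4
Rank sum = 3 + 4 = 7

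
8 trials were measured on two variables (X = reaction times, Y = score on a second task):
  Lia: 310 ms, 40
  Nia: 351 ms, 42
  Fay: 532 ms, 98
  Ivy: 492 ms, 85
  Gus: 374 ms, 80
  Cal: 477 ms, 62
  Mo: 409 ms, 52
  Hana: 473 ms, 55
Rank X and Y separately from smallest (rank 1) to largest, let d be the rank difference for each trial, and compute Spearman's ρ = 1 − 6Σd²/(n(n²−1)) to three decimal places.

Ranks of variable 1: 1, 2, 8, 7, 3, 6, 4, 5
Ranks of variable 2: 1, 2, 8, 7, 6, 5, 3, 4
d = r₁ − r₂: 0, 0, 0, 0, -3, 1, 1, 1
d²: 0, 0, 0, 0, 9, 1, 1, 1; Σd² = 12
ρ = 1 − 6·12/(8·63) = 1 − 72/504 = 0.857

0.857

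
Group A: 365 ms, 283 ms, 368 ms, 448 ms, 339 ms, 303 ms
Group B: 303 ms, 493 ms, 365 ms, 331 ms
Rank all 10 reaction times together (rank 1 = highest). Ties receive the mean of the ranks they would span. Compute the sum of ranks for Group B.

Sorted (descending): 493, 448, 368, 365, 365, 339, 331, 303, 303, 283
The 2 values of 365 occupy positions 4–5 → average rank (4+5)/2 = 4.5.
The 2 values of 303 occupy positions 8–9 → average rank (8+9)/2 = 8.5.
Group B values → pooled ranks: 303→8.5, 493→1, 365→4.5, 331→7
Rank sum = 8.5 + 1 + 4.5 + 7 = 21

21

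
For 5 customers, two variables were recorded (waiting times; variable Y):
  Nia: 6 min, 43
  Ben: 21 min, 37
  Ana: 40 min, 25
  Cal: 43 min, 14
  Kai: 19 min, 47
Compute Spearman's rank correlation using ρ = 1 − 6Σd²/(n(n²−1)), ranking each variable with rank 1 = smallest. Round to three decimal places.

-0.900

Ranks of variable 1: 1, 3, 4, 5, 2
Ranks of variable 2: 4, 3, 2, 1, 5
d = r₁ − r₂: -3, 0, 2, 4, -3
d²: 9, 0, 4, 16, 9; Σd² = 38
ρ = 1 − 6·38/(5·24) = 1 − 228/120 = -0.900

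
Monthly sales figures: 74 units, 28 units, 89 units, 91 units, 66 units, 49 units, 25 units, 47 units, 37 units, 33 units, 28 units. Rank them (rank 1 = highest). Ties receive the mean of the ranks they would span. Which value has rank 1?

Sorted (descending): 91, 89, 74, 66, 49, 47, 37, 33, 28, 28, 25
The 2 values of 28 occupy positions 9–10 → average rank (9+10)/2 = 9.5.
Rank 1 → value 91.

91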